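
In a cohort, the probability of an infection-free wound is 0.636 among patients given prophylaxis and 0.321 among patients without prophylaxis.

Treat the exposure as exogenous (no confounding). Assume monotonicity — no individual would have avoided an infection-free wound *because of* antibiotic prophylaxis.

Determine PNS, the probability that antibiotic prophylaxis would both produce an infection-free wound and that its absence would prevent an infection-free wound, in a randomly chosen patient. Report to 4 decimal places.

Let p₁ = 0.636, p₀ = 0.321.
Under exogeneity and monotonicity, PNS = p₁ − p₀.
PNS = 0.636 − 0.321 = 0.315

PNS ≈ 0.3150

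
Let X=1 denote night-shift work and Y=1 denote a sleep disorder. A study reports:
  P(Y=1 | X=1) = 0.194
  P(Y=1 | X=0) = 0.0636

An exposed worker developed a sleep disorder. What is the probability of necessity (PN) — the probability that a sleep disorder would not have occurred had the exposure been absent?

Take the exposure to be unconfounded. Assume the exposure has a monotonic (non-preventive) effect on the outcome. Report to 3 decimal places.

Let p₁ = 0.194, p₀ = 0.0636.
Under exogeneity and monotonicity, PN = (p₁ − p₀) / p₁.
PN = (0.194 − 0.0636) / 0.194 = 0.1304 / 0.194 ≈ 0.6722

PN ≈ 0.672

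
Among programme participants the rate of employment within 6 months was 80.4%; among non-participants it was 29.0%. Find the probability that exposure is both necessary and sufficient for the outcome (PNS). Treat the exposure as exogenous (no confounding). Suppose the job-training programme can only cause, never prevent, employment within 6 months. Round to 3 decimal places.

p₁ = 0.804, p₀ = 0.29.
Under exogeneity and monotonicity, PNS = p₁ − p₀.
PNS = 0.804 − 0.29 = 0.514

PNS ≈ 0.514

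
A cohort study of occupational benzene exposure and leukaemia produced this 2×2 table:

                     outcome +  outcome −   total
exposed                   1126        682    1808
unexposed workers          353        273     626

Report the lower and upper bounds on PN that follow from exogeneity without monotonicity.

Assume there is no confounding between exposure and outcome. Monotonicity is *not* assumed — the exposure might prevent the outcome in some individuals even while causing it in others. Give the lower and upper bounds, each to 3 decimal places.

0.095 ≤ PN ≤ 0.700

p₁ = P(outcome | exposed) = 1126/1808 = 0.62279
p₀ = P(outcome | unexposed) = 353/626 = 0.5639
Under exogeneity alone the bounds on PN are max{0,(p₁−p₀)/p₁} ≤ PN ≤ min{1,(1−p₀)/p₁}.
  lower = (p₁ − p₀)/p₁ = 0.05889 / 0.62279 ≈ 0.0946
  upper = min{1, (1 − p₀)/p₁} = 0.4361 / 0.62279 ≈ 0.7002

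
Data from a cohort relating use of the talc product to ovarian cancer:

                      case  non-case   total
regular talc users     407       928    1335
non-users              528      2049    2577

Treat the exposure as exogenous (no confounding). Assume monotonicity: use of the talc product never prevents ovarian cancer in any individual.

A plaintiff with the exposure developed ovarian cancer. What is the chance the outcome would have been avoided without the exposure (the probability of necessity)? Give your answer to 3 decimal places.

PN ≈ 0.328

p₁ = P(outcome | exposed) = 407/1335 = 0.30487
p₀ = P(outcome | unexposed) = 528/2577 = 0.20489
Under exogeneity and monotonicity, PN = (p₁ − p₀)/p₁.
PN = (0.30487 − 0.20489) / 0.30487 ≈ 0.3279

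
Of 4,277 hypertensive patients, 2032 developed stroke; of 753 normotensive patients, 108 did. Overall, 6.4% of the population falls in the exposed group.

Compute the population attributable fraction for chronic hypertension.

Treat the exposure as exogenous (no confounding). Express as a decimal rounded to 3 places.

p₁ = P(outcome | exposed) = 2032/4277 = 0.4751
p₀ = P(outcome | unexposed) = 108/753 = 0.14343
Overall risk P(Y=1) = π·p₁ + (1−π)·p₀ = 0.064×0.4751 + 0.936×0.14343 = 0.16465.
Under exogeneity, PAF = [P(Y=1) − p₀] / P(Y=1).
PAF = (0.16465 − 0.14343) / 0.16465 ≈ 0.1289

PAF ≈ 0.129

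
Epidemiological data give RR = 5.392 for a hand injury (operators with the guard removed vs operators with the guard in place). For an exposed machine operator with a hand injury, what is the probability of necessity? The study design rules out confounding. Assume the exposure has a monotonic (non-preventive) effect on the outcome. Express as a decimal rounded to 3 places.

Under exogeneity and monotonicity, PN = (RR − 1) / RR = 1 − 1/RR.
PN = (5.392 − 1) / 5.392 = 4.392 / 5.392 ≈ 0.8145

PN ≈ 0.815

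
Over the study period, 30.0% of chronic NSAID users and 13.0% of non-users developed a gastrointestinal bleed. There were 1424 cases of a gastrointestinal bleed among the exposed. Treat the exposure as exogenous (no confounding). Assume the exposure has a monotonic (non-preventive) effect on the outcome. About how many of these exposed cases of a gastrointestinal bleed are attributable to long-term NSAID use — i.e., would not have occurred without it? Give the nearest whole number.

p₁ = 0.3, p₀ = 0.13.
PN = (p₁ − p₀)/p₁ = (0.3 − 0.13) / 0.3 ≈ 0.56667.
Attributable cases ≈ PN × (exposed cases) = 0.56667 × 1424 ≈ 806.93.

about 807 cases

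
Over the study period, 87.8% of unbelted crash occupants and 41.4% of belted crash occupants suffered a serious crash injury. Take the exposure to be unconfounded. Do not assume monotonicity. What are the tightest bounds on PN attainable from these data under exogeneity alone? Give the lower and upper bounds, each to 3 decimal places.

0.528 ≤ PN ≤ 0.667

p₁ = 0.878, p₀ = 0.414.
Under exogeneity alone the bounds on PN are max{0,(p₁−p₀)/p₁} ≤ PN ≤ min{1,(1−p₀)/p₁}.
  lower = (p₁ − p₀)/p₁ = 0.464 / 0.878 ≈ 0.5285
  upper = min{1, (1 − p₀)/p₁} = 0.586 / 0.878 ≈ 0.6674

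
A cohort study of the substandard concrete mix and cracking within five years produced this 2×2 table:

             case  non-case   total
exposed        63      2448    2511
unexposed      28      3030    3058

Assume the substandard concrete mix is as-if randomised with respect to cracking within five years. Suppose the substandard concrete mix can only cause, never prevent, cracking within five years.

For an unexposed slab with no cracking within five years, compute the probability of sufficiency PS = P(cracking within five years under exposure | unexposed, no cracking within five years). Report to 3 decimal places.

p₁ = P(outcome | exposed) = 63/2511 = 0.02509
p₀ = P(outcome | unexposed) = 28/3058 = 0.0091563
Under exogeneity and monotonicity, PS = (p₁ − p₀)/(1 − p₀).
PS = (0.02509 − 0.0091563) / 0.99084 ≈ 0.0161

PS ≈ 0.016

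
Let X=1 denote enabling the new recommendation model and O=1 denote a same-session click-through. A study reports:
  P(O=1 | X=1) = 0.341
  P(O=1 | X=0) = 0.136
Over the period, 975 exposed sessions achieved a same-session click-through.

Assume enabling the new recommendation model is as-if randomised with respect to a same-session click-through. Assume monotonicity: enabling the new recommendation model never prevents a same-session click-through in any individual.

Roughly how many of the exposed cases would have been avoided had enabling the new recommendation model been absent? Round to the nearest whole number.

about 586 cases

Let p₁ = 0.341, p₀ = 0.136.
PN = (p₁ − p₀)/p₁ = (0.341 − 0.136) / 0.341 ≈ 0.60117.
Attributable cases ≈ PN × (exposed cases) = 0.60117 × 975 ≈ 586.14.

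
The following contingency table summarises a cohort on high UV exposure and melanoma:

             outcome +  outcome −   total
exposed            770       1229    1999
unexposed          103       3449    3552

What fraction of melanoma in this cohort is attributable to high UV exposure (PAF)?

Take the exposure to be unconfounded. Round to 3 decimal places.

PAF ≈ 0.816

p₁ = P(outcome | exposed) = 770/1999 = 0.38519
p₀ = P(outcome | unexposed) = 103/3552 = 0.028998
Exposure prevalence π = 1999/5551 = 0.36012; overall risk P(Y=1) = 0.15727.
Under exogeneity, PAF = [P(Y=1) − p₀]/P(Y=1).
PAF = (0.15727 − 0.028998) / 0.15727 ≈ 0.8156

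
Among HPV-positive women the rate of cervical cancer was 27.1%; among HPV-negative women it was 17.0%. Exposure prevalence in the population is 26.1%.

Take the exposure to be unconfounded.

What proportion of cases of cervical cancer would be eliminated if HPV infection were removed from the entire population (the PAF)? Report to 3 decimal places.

p₁ = 0.271, p₀ = 0.17.
Overall risk P(Y=1) = π·p₁ + (1−π)·p₀ = 0.261×0.271 + 0.739×0.17 = 0.19636.
Under exogeneity, PAF = [P(Y=1) − p₀] / P(Y=1).
PAF = (0.19636 − 0.17) / 0.19636 ≈ 0.1342

PAF ≈ 0.134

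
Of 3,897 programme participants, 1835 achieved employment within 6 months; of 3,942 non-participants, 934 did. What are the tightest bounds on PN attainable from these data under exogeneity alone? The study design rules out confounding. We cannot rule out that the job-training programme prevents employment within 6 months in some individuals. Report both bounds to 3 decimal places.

0.497 ≤ PN ≤ 1.000

p₁ = P(outcome | exposed) = 1835/3897 = 0.47088
p₀ = P(outcome | unexposed) = 934/3942 = 0.23694
Under exogeneity alone the bounds on PN are max{0,(p₁−p₀)/p₁} ≤ PN ≤ min{1,(1−p₀)/p₁}.
  lower = (p₁ − p₀)/p₁ = 0.23394 / 0.47088 ≈ 0.4968
  upper = min{1, (1 − p₀)/p₁} = 0.76306 / 0.47088 ≈ 1.6205 → capped at 1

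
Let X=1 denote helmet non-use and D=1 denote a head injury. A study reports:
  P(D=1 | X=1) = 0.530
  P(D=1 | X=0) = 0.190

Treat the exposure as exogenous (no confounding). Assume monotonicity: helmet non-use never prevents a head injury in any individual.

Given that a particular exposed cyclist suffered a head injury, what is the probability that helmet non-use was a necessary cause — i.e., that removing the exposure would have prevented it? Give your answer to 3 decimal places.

PN ≈ 0.642

Let p₁ = 0.53, p₀ = 0.19.
Under exogeneity and monotonicity, PN = (p₁ − p₀) / p₁.
PN = (0.53 − 0.19) / 0.53 = 0.34 / 0.53 ≈ 0.6415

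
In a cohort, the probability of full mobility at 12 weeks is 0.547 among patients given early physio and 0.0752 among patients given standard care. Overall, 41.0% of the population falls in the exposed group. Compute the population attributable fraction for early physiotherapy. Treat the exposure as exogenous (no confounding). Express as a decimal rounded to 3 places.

PAF ≈ 0.720

Let p₁ = 0.547, p₀ = 0.0752.
Overall risk P(Y=1) = π·p₁ + (1−π)·p₀ = 0.41×0.547 + 0.59×0.0752 = 0.26864.
Under exogeneity, PAF = [P(Y=1) − p₀] / P(Y=1).
PAF = (0.26864 − 0.0752) / 0.26864 ≈ 0.7201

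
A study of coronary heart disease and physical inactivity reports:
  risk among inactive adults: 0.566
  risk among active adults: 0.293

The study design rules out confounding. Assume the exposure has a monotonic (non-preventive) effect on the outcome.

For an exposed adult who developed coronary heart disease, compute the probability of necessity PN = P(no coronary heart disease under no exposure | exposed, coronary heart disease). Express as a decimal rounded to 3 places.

Let p₁ = 0.566, p₀ = 0.293.
Under exogeneity and monotonicity, PN = (p₁ − p₀) / p₁.
PN = (0.566 − 0.293) / 0.566 = 0.273 / 0.566 ≈ 0.4823

PN ≈ 0.482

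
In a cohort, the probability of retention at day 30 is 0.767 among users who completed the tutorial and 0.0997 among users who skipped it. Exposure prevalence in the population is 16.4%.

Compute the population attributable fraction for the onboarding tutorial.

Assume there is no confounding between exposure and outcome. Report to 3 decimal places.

PAF ≈ 0.523

Let p₁ = 0.767, p₀ = 0.0997.
Overall risk P(Y=1) = π·p₁ + (1−π)·p₀ = 0.164×0.767 + 0.836×0.0997 = 0.20914.
Under exogeneity, PAF = [P(Y=1) − p₀] / P(Y=1).
PAF = (0.20914 − 0.0997) / 0.20914 ≈ 0.5233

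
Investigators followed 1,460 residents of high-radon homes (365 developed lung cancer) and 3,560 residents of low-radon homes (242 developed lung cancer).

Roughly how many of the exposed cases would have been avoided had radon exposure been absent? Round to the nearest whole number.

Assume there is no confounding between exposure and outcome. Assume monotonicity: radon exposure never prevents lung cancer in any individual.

p₁ = P(outcome | exposed) = 365/1460 = 0.25
p₀ = P(outcome | unexposed) = 242/3560 = 0.067978
PN = (p₁ − p₀)/p₁ = (0.25 − 0.067978) / 0.25 ≈ 0.72809.
Attributable cases ≈ PN × (exposed cases) = 0.72809 × 365 ≈ 265.75.

about 266 cases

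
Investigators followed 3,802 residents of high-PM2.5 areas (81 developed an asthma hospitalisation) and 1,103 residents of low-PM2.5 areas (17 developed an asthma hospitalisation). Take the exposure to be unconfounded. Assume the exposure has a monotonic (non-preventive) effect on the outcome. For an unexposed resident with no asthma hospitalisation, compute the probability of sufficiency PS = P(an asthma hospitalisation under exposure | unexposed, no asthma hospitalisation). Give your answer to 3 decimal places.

PS ≈ 0.006

p₁ = P(outcome | exposed) = 81/3802 = 0.021305
p₀ = P(outcome | unexposed) = 17/1103 = 0.015413
Under exogeneity and monotonicity, PS = (p₁ − p₀) / (1 − p₀).
PS = (0.021305 − 0.015413) / (1 − 0.015413) = 0.0058921 / 0.98459 ≈ 0.0060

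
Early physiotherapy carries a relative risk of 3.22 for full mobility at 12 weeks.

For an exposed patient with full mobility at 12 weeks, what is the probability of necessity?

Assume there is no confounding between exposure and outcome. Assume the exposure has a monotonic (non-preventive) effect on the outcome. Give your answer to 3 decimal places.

Under exogeneity and monotonicity, PN = (RR − 1) / RR = 1 − 1/RR.
PN = (3.22 − 1) / 3.22 = 2.22 / 3.22 ≈ 0.6894

PN ≈ 0.689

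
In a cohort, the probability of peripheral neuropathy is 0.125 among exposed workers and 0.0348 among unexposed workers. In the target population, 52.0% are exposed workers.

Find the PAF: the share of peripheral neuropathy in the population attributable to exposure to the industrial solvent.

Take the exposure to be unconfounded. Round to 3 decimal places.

PAF ≈ 0.574

Let p₁ = 0.125, p₀ = 0.0348.
Overall risk P(Y=1) = π·p₁ + (1−π)·p₀ = 0.52×0.125 + 0.48×0.0348 = 0.081704.
Under exogeneity, PAF = [P(Y=1) − p₀] / P(Y=1).
PAF = (0.081704 − 0.0348) / 0.081704 ≈ 0.5741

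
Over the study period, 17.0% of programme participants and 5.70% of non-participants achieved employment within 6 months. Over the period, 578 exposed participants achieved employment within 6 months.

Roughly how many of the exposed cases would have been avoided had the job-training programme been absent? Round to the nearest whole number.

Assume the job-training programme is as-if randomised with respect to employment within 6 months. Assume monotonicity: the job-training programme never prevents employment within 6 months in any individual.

p₁ = 0.17, p₀ = 0.057.
PN = (p₁ − p₀)/p₁ = (0.17 − 0.057) / 0.17 ≈ 0.66471.
Attributable cases ≈ PN × (exposed cases) = 0.66471 × 578 ≈ 384.20.

about 384 cases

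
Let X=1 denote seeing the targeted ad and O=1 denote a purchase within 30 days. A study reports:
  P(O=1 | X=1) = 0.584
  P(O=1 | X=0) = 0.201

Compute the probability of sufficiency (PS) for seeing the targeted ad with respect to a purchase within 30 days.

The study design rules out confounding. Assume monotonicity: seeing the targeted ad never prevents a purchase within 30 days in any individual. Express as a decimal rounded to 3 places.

PS ≈ 0.479

Let p₁ = 0.584, p₀ = 0.201.
Under exogeneity and monotonicity, PS = (p₁ − p₀) / (1 − p₀).
PS = (0.584 − 0.201) / (1 − 0.201) = 0.383 / 0.799 ≈ 0.4793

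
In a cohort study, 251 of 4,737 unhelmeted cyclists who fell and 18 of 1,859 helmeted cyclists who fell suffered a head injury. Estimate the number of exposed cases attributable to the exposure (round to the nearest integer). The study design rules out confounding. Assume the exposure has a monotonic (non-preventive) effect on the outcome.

p₁ = P(outcome | exposed) = 251/4737 = 0.052987
p₀ = P(outcome | unexposed) = 18/1859 = 0.0096826
PN = (p₁ − p₀)/p₁ = (0.052987 − 0.0096826) / 0.052987 ≈ 0.81726.
Attributable cases ≈ PN × (exposed cases) = 0.81726 × 251 ≈ 205.13.

about 205 cases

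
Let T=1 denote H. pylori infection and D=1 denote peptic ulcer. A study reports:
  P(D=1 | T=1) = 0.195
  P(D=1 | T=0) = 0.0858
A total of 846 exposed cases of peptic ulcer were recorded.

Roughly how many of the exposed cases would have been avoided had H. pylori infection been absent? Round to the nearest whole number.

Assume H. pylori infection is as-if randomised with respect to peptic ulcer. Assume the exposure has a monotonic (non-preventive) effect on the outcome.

about 474 cases

Let p₁ = 0.195, p₀ = 0.0858.
PN = (p₁ − p₀)/p₁ = (0.195 − 0.0858) / 0.195 ≈ 0.56000.
Attributable cases ≈ PN × (exposed cases) = 0.56000 × 846 ≈ 473.76.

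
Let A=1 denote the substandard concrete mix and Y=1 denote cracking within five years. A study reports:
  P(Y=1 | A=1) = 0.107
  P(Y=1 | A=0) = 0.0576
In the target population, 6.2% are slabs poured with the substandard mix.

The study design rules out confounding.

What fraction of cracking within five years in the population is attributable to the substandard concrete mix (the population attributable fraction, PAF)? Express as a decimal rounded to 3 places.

PAF ≈ 0.050

Let p₁ = 0.107, p₀ = 0.0576.
Overall risk P(Y=1) = π·p₁ + (1−π)·p₀ = 0.062×0.107 + 0.938×0.0576 = 0.060663.
Under exogeneity, PAF = [P(Y=1) − p₀] / P(Y=1).
PAF = (0.060663 − 0.0576) / 0.060663 ≈ 0.0505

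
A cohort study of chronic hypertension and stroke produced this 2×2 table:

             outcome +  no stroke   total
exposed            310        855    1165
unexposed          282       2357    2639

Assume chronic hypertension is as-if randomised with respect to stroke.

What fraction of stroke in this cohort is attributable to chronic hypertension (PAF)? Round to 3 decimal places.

p₁ = P(outcome | exposed) = 310/1165 = 0.26609
p₀ = P(outcome | unexposed) = 282/2639 = 0.10686
Exposure prevalence π = 1165/3804 = 0.30626; overall risk P(Y=1) = 0.15563.
Under exogeneity, PAF = [P(Y=1) − p₀]/P(Y=1).
PAF = (0.15563 − 0.10686) / 0.15563 ≈ 0.3134

PAF ≈ 0.313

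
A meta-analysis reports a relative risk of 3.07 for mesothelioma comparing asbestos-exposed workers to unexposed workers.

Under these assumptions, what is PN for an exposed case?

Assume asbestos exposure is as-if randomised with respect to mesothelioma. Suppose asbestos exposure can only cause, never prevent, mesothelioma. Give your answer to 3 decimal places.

Under exogeneity and monotonicity, PN = (RR − 1) / RR = 1 − 1/RR.
PN = (3.07 − 1) / 3.07 = 2.07 / 3.07 ≈ 0.6743

PN ≈ 0.674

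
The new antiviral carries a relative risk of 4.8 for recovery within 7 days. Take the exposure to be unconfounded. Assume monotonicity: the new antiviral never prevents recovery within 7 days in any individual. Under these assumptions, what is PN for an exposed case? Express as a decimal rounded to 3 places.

Under exogeneity and monotonicity, PN = (RR − 1) / RR = 1 − 1/RR.
PN = (4.8 − 1) / 4.8 = 3.8 / 4.8 ≈ 0.7917

PN ≈ 0.792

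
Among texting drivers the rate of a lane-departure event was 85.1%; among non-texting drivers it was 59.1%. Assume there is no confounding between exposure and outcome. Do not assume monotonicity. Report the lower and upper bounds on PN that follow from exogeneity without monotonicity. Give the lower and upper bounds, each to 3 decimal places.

p₁ = 0.851, p₀ = 0.591.
Under exogeneity alone the bounds on PN are max{0,(p₁−p₀)/p₁} ≤ PN ≤ min{1,(1−p₀)/p₁}.
  lower = (p₁ − p₀)/p₁ = 0.26 / 0.851 ≈ 0.3055
  upper = min{1, (1 − p₀)/p₁} = 0.409 / 0.851 ≈ 0.4806

0.306 ≤ PN ≤ 0.481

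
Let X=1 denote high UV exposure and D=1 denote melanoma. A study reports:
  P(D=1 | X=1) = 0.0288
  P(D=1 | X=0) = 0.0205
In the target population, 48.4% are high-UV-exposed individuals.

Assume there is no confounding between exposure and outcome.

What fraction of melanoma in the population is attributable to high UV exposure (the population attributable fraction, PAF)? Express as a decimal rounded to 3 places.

Let p₁ = 0.0288, p₀ = 0.0205.
Overall risk P(Y=1) = π·p₁ + (1−π)·p₀ = 0.484×0.0288 + 0.516×0.0205 = 0.024517.
Under exogeneity, PAF = [P(Y=1) − p₀] / P(Y=1).
PAF = (0.024517 − 0.0205) / 0.024517 ≈ 0.1639

PAF ≈ 0.164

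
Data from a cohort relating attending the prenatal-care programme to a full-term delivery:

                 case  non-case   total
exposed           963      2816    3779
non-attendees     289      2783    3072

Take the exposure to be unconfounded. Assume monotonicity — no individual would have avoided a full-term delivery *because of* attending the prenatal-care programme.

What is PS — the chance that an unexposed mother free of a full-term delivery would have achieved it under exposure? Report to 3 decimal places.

p₁ = P(outcome | exposed) = 963/3779 = 0.25483
p₀ = P(outcome | unexposed) = 289/3072 = 0.094076
Under exogeneity and monotonicity, PS = (p₁ − p₀) / (1 − p₀).
PS = (0.25483 − 0.094076) / (1 − 0.094076) = 0.16075 / 0.90592 ≈ 0.1774

PS ≈ 0.177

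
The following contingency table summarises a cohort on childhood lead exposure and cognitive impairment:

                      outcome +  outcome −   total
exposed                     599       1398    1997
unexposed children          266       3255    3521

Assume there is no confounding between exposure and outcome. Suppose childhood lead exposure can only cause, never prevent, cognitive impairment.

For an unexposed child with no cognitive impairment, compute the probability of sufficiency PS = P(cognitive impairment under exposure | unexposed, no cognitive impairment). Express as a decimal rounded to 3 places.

PS ≈ 0.243

p₁ = P(outcome | exposed) = 599/1997 = 0.29995
p₀ = P(outcome | unexposed) = 266/3521 = 0.075547
Under exogeneity and monotonicity, PS = (p₁ − p₀) / (1 − p₀).
PS = (0.29995 − 0.075547) / (1 − 0.075547) = 0.2244 / 0.92445 ≈ 0.2427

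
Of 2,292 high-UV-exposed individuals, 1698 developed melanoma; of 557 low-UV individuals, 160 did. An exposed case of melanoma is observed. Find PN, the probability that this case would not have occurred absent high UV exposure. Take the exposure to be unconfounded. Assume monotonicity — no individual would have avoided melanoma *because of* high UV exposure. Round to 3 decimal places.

PN ≈ 0.612

p₁ = P(outcome | exposed) = 1698/2292 = 0.74084
p₀ = P(outcome | unexposed) = 160/557 = 0.28725
Under exogeneity and monotonicity, PN = (p₁ − p₀) / p₁.
PN = (0.74084 − 0.28725) / 0.74084 = 0.45358 / 0.74084 ≈ 0.6123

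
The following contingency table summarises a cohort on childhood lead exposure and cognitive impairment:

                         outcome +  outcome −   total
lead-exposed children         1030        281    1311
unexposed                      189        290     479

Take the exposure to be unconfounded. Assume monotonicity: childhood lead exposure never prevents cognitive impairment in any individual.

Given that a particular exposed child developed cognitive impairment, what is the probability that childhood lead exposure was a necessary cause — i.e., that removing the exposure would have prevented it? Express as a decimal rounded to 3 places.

PN ≈ 0.498

p₁ = P(outcome | exposed) = 1030/1311 = 0.78566
p₀ = P(outcome | unexposed) = 189/479 = 0.39457
Under exogeneity and monotonicity, PN = (p₁ − p₀)/p₁.
PN = (0.78566 − 0.39457) / 0.78566 ≈ 0.4978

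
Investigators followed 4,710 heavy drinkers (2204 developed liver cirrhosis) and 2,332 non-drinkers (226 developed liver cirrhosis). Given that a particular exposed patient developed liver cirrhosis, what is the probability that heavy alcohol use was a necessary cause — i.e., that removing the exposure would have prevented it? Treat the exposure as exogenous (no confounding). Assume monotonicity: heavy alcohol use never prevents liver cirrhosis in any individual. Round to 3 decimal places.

p₁ = P(outcome | exposed) = 2204/4710 = 0.46794
p₀ = P(outcome | unexposed) = 226/2332 = 0.096913
Under exogeneity and monotonicity, PN = (p₁ − p₀) / p₁.
PN = (0.46794 − 0.096913) / 0.46794 = 0.37103 / 0.46794 ≈ 0.7929

PN ≈ 0.793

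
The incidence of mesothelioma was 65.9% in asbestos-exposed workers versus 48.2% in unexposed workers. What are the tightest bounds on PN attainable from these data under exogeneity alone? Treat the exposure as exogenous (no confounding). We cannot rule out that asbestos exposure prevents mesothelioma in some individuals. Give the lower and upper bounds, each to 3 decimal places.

p₁ = 0.659, p₀ = 0.482.
Under exogeneity alone the bounds on PN are max{0,(p₁−p₀)/p₁} ≤ PN ≤ min{1,(1−p₀)/p₁}.
  lower = (p₁ − p₀)/p₁ = 0.177 / 0.659 ≈ 0.2686
  upper = min{1, (1 − p₀)/p₁} = 0.518 / 0.659 ≈ 0.7860

0.269 ≤ PN ≤ 0.786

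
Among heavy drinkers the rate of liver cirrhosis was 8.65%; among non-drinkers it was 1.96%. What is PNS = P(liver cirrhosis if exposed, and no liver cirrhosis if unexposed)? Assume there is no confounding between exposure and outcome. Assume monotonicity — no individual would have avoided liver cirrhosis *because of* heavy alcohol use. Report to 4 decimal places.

PNS ≈ 0.0669

p₁ = 0.0865, p₀ = 0.0196.
Under exogeneity and monotonicity, PNS = p₁ − p₀.
PNS = 0.0865 − 0.0196 = 0.0669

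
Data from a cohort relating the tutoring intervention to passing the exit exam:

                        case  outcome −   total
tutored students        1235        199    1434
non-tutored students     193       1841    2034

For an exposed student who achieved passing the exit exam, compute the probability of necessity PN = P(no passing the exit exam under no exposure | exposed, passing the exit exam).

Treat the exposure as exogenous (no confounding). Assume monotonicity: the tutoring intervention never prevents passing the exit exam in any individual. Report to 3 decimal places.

PN ≈ 0.890

p₁ = P(outcome | exposed) = 1235/1434 = 0.86123
p₀ = P(outcome | unexposed) = 193/2034 = 0.094887
Under exogeneity and monotonicity, PN = (p₁ − p₀) / p₁.
PN = (0.86123 − 0.094887) / 0.86123 = 0.76634 / 0.86123 ≈ 0.8898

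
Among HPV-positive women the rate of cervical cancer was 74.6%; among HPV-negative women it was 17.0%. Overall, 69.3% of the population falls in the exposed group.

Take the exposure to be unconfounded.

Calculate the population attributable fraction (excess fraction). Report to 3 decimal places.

p₁ = 0.746, p₀ = 0.17.
Overall risk P(Y=1) = π·p₁ + (1−π)·p₀ = 0.693×0.746 + 0.307×0.17 = 0.56917.
Under exogeneity, PAF = [P(Y=1) − p₀] / P(Y=1).
PAF = (0.56917 − 0.17) / 0.56917 ≈ 0.7013

PAF ≈ 0.701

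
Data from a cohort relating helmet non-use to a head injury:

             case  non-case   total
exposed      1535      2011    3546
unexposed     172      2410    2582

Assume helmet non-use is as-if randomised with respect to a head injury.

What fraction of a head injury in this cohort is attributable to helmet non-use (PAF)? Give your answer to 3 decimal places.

p₁ = P(outcome | exposed) = 1535/3546 = 0.43288
p₀ = P(outcome | unexposed) = 172/2582 = 0.066615
Exposure prevalence π = 3546/6128 = 0.57866; overall risk P(Y=1) = 0.27856.
Under exogeneity, PAF = [P(Y=1) − p₀]/P(Y=1).
PAF = (0.27856 − 0.066615) / 0.27856 ≈ 0.7609

PAF ≈ 0.761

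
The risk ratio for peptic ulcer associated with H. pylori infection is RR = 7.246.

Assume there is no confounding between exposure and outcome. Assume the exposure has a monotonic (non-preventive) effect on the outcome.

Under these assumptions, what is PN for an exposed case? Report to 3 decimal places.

Under exogeneity and monotonicity, PN = (RR − 1) / RR = 1 − 1/RR.
PN = (7.246 − 1) / 7.246 = 6.246 / 7.246 ≈ 0.8620

PN ≈ 0.862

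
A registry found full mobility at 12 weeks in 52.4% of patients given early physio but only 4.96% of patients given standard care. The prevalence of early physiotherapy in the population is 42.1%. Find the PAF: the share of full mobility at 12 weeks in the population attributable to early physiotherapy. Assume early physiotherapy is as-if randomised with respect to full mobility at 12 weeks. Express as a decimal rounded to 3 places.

p₁ = 0.524, p₀ = 0.0496.
Overall risk P(Y=1) = π·p₁ + (1−π)·p₀ = 0.421×0.524 + 0.579×0.0496 = 0.24932.
Under exogeneity, PAF = [P(Y=1) − p₀] / P(Y=1).
PAF = (0.24932 − 0.0496) / 0.24932 ≈ 0.8011

PAF ≈ 0.801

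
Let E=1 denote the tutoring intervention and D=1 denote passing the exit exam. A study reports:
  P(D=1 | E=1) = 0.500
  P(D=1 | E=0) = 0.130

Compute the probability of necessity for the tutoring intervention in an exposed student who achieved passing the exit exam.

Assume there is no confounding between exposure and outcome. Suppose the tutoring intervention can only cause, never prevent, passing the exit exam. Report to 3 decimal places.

Let p₁ = 0.5, p₀ = 0.13.
Under exogeneity and monotonicity, PN = (p₁ − p₀) / p₁.
PN = (0.5 − 0.13) / 0.5 = 0.37 / 0.5 ≈ 0.7400

PN ≈ 0.740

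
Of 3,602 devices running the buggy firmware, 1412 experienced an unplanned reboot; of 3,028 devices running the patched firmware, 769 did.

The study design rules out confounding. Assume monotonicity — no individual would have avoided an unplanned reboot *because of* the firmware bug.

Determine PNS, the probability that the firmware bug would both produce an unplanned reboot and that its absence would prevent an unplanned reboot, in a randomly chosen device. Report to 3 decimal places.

PNS ≈ 0.138

p₁ = P(outcome | exposed) = 1412/3602 = 0.392
p₀ = P(outcome | unexposed) = 769/3028 = 0.25396
Under exogeneity and monotonicity, PNS = p₁ − p₀.
PNS = 0.392 − 0.25396 = 0.13804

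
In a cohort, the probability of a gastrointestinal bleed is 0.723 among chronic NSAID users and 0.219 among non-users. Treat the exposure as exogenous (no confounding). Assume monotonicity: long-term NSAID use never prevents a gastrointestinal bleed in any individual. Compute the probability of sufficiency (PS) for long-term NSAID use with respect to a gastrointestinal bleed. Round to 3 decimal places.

PS ≈ 0.645

Let p₁ = 0.723, p₀ = 0.219.
Under exogeneity and monotonicity, PS = (p₁ − p₀) / (1 − p₀).
PS = (0.723 − 0.219) / (1 − 0.219) = 0.504 / 0.781 ≈ 0.6453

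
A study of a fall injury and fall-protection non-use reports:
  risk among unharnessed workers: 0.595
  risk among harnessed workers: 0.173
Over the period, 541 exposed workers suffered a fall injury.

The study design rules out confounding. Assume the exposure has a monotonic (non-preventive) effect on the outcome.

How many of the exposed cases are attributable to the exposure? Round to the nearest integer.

about 384 cases

Let p₁ = 0.595, p₀ = 0.173.
PN = (p₁ − p₀)/p₁ = (0.595 − 0.173) / 0.595 ≈ 0.70924.
Attributable cases ≈ PN × (exposed cases) = 0.70924 × 541 ≈ 383.70.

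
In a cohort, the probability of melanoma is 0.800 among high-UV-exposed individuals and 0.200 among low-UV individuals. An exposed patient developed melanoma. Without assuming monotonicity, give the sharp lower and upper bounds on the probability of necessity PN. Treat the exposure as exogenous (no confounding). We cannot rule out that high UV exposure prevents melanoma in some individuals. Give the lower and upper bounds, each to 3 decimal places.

Let p₁ = 0.8, p₀ = 0.2.
Under exogeneity alone the bounds on PN are max{0,(p₁−p₀)/p₁} ≤ PN ≤ min{1,(1−p₀)/p₁}.
  lower = (p₁ − p₀)/p₁ = 0.6 / 0.8 ≈ 0.7500
  upper = min{1, (1 − p₀)/p₁} = 0.8 / 0.8 ≈ 1.0000

0.750 ≤ PN ≤ 1.000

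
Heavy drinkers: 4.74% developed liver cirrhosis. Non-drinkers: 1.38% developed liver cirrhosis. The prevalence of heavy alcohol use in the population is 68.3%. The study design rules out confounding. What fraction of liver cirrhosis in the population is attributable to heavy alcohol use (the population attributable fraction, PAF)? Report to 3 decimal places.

PAF ≈ 0.624

p₁ = 0.0474, p₀ = 0.0138.
Overall risk P(Y=1) = π·p₁ + (1−π)·p₀ = 0.683×0.0474 + 0.317×0.0138 = 0.036749.
Under exogeneity, PAF = [P(Y=1) − p₀] / P(Y=1).
PAF = (0.036749 − 0.0138) / 0.036749 ≈ 0.6245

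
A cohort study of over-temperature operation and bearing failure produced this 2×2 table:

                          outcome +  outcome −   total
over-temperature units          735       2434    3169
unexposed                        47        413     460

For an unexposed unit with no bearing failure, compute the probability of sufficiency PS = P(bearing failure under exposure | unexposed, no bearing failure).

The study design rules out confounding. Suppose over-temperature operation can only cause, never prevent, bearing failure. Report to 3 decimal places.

PS ≈ 0.145

p₁ = P(outcome | exposed) = 735/3169 = 0.23193
p₀ = P(outcome | unexposed) = 47/460 = 0.10217
Under exogeneity and monotonicity, PS = (p₁ − p₀) / (1 − p₀).
PS = (0.23193 − 0.10217) / (1 − 0.10217) = 0.12976 / 0.89783 ≈ 0.1445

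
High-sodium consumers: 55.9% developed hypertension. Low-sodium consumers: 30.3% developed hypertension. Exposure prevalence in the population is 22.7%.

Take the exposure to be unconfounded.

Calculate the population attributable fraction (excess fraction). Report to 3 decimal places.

p₁ = 0.559, p₀ = 0.303.
Overall risk P(Y=1) = π·p₁ + (1−π)·p₀ = 0.227×0.559 + 0.773×0.303 = 0.36111.
Under exogeneity, PAF = [P(Y=1) − p₀] / P(Y=1).
PAF = (0.36111 − 0.303) / 0.36111 ≈ 0.1609

PAF ≈ 0.161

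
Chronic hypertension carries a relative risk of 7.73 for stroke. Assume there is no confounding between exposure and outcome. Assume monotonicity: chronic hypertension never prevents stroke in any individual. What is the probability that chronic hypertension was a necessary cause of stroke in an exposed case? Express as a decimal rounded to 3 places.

PN ≈ 0.871

Under exogeneity and monotonicity, PN = (RR − 1) / RR = 1 − 1/RR.
PN = (7.73 − 1) / 7.73 = 6.73 / 7.73 ≈ 0.8706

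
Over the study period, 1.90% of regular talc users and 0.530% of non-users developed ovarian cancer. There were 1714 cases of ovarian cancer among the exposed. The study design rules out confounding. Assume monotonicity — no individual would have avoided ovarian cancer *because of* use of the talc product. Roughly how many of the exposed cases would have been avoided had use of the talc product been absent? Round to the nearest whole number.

p₁ = 0.019, p₀ = 0.0053.
PN = (p₁ − p₀)/p₁ = (0.019 − 0.0053) / 0.019 ≈ 0.72105.
Attributable cases ≈ PN × (exposed cases) = 0.72105 × 1714 ≈ 1235.88.

about 1236 cases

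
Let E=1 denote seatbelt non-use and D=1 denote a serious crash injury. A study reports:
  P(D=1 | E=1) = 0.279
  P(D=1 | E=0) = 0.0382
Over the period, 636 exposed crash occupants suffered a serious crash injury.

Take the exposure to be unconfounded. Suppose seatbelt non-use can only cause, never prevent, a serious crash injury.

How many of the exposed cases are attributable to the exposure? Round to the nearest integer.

Let p₁ = 0.279, p₀ = 0.0382.
PN = (p₁ − p₀)/p₁ = (0.279 − 0.0382) / 0.279 ≈ 0.86308.
Attributable cases ≈ PN × (exposed cases) = 0.86308 × 636 ≈ 548.92.

about 549 cases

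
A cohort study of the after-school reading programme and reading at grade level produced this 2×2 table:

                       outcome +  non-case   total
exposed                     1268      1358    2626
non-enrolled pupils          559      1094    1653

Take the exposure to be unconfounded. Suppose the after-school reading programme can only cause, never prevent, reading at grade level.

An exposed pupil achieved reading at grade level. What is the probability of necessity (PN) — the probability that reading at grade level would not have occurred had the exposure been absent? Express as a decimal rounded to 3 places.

PN ≈ 0.300

p₁ = P(outcome | exposed) = 1268/2626 = 0.48286
p₀ = P(outcome | unexposed) = 559/1653 = 0.33817
Under exogeneity and monotonicity, PN = (p₁ − p₀) / p₁.
PN = (0.48286 − 0.33817) / 0.48286 = 0.14469 / 0.48286 ≈ 0.2997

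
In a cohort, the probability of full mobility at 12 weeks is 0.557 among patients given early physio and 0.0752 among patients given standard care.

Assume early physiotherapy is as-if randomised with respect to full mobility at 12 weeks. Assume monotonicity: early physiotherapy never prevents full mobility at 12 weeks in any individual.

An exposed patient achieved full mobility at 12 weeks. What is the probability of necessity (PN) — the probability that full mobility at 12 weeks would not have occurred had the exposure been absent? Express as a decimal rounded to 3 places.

Let p₁ = 0.557, p₀ = 0.0752.
Under exogeneity and monotonicity, PN = (p₁ − p₀) / p₁.
PN = (0.557 − 0.0752) / 0.557 = 0.4818 / 0.557 ≈ 0.8650

PN ≈ 0.865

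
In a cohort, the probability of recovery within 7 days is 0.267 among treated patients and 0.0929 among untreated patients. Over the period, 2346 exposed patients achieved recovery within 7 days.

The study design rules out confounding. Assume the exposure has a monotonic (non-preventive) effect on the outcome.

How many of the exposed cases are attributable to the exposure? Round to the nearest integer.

Let p₁ = 0.267, p₀ = 0.0929.
PN = (p₁ − p₀)/p₁ = (0.267 − 0.0929) / 0.267 ≈ 0.65206.
Attributable cases ≈ PN × (exposed cases) = 0.65206 × 2346 ≈ 1529.73.

about 1530 cases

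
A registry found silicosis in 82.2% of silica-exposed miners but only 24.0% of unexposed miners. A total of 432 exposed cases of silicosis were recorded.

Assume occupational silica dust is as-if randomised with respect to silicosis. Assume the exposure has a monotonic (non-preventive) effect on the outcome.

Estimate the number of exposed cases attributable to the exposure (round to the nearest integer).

p₁ = 0.822, p₀ = 0.24.
PN = (p₁ − p₀)/p₁ = (0.822 − 0.24) / 0.822 ≈ 0.70803.
Attributable cases ≈ PN × (exposed cases) = 0.70803 × 432 ≈ 305.87.

about 306 cases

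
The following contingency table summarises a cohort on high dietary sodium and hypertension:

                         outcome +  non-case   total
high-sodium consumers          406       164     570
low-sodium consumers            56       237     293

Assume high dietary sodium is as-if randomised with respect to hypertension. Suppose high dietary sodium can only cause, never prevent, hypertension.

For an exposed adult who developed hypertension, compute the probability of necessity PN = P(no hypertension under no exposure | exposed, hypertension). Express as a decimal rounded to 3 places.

p₁ = P(outcome | exposed) = 406/570 = 0.71228
p₀ = P(outcome | unexposed) = 56/293 = 0.19113
Under exogeneity and monotonicity, PN = (p₁ − p₀)/p₁.
PN = (0.71228 − 0.19113) / 0.71228 ≈ 0.7317

PN ≈ 0.732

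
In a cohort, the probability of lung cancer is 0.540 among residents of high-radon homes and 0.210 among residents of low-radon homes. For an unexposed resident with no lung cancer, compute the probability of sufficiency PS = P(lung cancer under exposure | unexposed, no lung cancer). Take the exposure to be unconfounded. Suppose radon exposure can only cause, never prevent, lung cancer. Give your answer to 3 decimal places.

PS ≈ 0.418

Let p₁ = 0.54, p₀ = 0.21.
Under exogeneity and monotonicity, PS = (p₁ − p₀) / (1 − p₀).
PS = (0.54 − 0.21) / (1 − 0.21) = 0.33 / 0.79 ≈ 0.4177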